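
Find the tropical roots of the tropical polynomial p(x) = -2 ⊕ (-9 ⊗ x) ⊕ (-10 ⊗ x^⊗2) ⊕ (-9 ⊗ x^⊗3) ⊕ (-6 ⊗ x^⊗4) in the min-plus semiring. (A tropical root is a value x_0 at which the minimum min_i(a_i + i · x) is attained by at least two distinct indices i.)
Roots: {-3, -1, 1, 7}

Each tropical root is a break point of the lower envelope of the lines y = a_i + i · x (there are 5 lines, with slopes 0, 1, ..., 4). Only the lines that attain the minimum somewhere contribute to roots; other lines are dominated. Here the surviving (envelope) indices are i = 4, i = 3, i = 2, i = 1, i = 0.
Intersections between consecutive envelope lines give the roots: for adjacent envelope indices i < j the intersection is x = (a_i − a_j) / (j − i). Reading off the sorted break points: {-3, -1, 1, 7}.
Verification: at each break x_0, at least two indices attain the minimum of min_i(a_i + i · x_0).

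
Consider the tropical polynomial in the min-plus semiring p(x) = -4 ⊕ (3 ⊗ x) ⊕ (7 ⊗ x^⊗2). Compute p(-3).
p(-3) = -4

A tropical monomial a ⊗ x^⊗i evaluates to a + i · x. Evaluating each term at x = -3:
  Term 0 contributes -4 + 0 · -3 = -4
  Term 1 contributes 3 + 1 · -3 = 0
  Term 2 contributes 7 + 2 · -3 = 1
p(-3) = ⊕ of these = min[-4, 0, 1] = -4.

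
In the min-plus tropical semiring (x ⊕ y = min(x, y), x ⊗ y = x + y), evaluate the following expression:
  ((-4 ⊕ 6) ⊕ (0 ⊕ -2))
((-4 ⊕ 6) ⊕ (0 ⊕ -2)) = -4

Expand innermost to outermost. Recall ⊕ takes the minimum of its arguments and ⊗ takes their sum. Working out the expression ((-4 ⊕ 6) ⊕ (0 ⊕ -2)) gives -4.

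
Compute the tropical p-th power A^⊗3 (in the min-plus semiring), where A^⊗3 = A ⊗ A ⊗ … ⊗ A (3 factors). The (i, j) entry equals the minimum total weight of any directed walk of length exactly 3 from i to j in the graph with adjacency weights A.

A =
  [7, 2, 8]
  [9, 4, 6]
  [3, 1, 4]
A^⊗3 =
  [11, 9, 12]
  [13, 11, 13]
  [10, 8, 11]

Each entry (A^⊗3)_ij equals the minimum over all length-3 walks i = v_0 → v_1 → … → v_3 = j of Σ_t A[v_t][v_{t+1}]. For example, for (i, j) = (0, 2) we minimise over 9 possible intermediate vertex sequences; the minimum is 12, attained along the walk 0 → 1 → 1 → 2.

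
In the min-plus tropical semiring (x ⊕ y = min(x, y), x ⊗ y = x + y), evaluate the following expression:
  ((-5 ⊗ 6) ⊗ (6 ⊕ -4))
((-5 ⊗ 6) ⊗ (6 ⊕ -4)) = -3

Expand innermost to outermost. Recall ⊕ takes the minimum of its arguments and ⊗ takes their sum. Working out the expression ((-5 ⊗ 6) ⊗ (6 ⊕ -4)) gives -3.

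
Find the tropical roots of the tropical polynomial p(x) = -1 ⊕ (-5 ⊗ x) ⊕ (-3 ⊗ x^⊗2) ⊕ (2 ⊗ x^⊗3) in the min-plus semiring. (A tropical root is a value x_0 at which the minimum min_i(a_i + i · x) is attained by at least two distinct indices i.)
Roots: {-5, -2, 4}

Each tropical root is a break point of the lower envelope of the lines y = a_i + i · x (there are 4 lines, with slopes 0, 1, ..., 3). Only the lines that attain the minimum somewhere contribute to roots; other lines are dominated. Here the surviving (envelope) indices are i = 3, i = 2, i = 1, i = 0.
Intersections between consecutive envelope lines give the roots: for adjacent envelope indices i < j the intersection is x = (a_i − a_j) / (j − i). Reading off the sorted break points: {-5, -2, 4}.
Verification: at each break x_0, at least two indices attain the minimum of min_i(a_i + i · x_0).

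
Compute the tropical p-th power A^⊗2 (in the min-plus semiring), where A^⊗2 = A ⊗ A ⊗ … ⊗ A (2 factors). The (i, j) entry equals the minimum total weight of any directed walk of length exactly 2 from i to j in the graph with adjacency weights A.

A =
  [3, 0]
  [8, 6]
A^⊗2 =
  [6, 3]
  [11, 8]

Each entry (A^⊗2)_ij equals the minimum over all length-2 walks i = v_0 → v_1 → … → v_2 = j of Σ_t A[v_t][v_{t+1}]. For example, for (i, j) = (0, 1) we minimise over 2 possible intermediate vertex sequences; the minimum is 3, attained along the walk 0 → 0 → 1.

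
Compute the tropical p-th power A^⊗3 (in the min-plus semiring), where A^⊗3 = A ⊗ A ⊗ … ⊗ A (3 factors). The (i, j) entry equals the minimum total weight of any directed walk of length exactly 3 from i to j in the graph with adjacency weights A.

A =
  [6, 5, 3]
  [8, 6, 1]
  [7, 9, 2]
A^⊗3 =
  [12, 14, 7]
  [10, 12, 5]
  [11, 13, 6]

Each entry (A^⊗3)_ij equals the minimum over all length-3 walks i = v_0 → v_1 → … → v_3 = j of Σ_t A[v_t][v_{t+1}]. For example, for (i, j) = (0, 2) we minimise over 9 possible intermediate vertex sequences; the minimum is 7, attained along the walk 0 → 2 → 2 → 2.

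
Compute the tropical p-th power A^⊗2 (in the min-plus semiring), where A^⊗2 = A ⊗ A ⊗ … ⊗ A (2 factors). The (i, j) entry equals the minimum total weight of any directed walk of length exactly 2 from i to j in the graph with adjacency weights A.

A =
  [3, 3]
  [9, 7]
A^⊗2 =
  [6, 6]
  [12, 12]

Each entry (A^⊗2)_ij equals the minimum over all length-2 walks i = v_0 → v_1 → … → v_2 = j of Σ_t A[v_t][v_{t+1}]. For example, for (i, j) = (0, 1) we minimise over 2 possible intermediate vertex sequences; the minimum is 6, attained along the walk 0 → 0 → 1.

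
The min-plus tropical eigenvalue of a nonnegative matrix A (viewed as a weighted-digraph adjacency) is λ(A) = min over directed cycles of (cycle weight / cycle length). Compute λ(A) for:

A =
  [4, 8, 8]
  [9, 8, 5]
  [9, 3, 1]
λ(A) = 1

Enumerate directed cycles and compute their means (weight / length). Sample:
  cycle 0 → 0: weight = 4, length = 1, mean = 4/1 ≈ 4.000
  cycle 1 → 1: weight = 8, length = 1, mean = 8/1 ≈ 8.000
  cycle 2 → 2: weight = 1, length = 1, mean = 1/1 ≈ 1.000
  cycle 0 → 1 → 0: weight = 17, length = 2, mean = 17/2 ≈ 8.500
  cycle 0 → 2 → 0: weight = 17, length = 2, mean = 17/2 ≈ 8.500
  cycle 1 → 0 → 1: weight = 17, length = 2, mean = 17/2 ≈ 8.500
Minimum mean = 1.000, attained e.g. along the cycle 2 → 2 with weight 1 and length 1. So λ(A) = 1/1 = 1.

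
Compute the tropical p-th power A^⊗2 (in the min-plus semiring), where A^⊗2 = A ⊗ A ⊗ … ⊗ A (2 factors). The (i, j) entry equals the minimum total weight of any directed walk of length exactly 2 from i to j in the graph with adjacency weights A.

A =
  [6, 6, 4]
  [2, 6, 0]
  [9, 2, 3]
A^⊗2 =
  [8, 6, 6]
  [8, 2, 3]
  [4, 5, 2]

Each entry (A^⊗2)_ij equals the minimum over all length-2 walks i = v_0 → v_1 → … → v_2 = j of Σ_t A[v_t][v_{t+1}]. For example, for (i, j) = (0, 2) we minimise over 3 possible intermediate vertex sequences; the minimum is 6, attained along the walk 0 → 1 → 2.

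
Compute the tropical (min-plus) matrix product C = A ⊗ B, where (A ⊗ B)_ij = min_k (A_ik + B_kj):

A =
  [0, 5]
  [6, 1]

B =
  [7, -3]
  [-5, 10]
A ⊗ B =
  [0, -3]
  [-4, 3]

Apply the min-plus product entry-by-entry:
  C[0][0] = min over k of (A[0][0] + B[0][0] = 0 + 7 = 7, A[0][1] + B[1][0] = 5 + -5 = 0) = 0 (attained at k = 1)
  C[0][1] = min over k of (A[0][0] + B[0][1] = 0 + -3 = -3, A[0][1] + B[1][1] = 5 + 10 = 15) = -3 (attained at k = 0)
  C[1][0] = min over k of (A[1][0] + B[0][0] = 6 + 7 = 13, A[1][1] + B[1][0] = 1 + -5 = -4) = -4 (attained at k = 1)
  C[1][1] = min over k of (A[1][0] + B[0][1] = 6 + -3 = 3, A[1][1] + B[1][1] = 1 + 10 = 11) = 3 (attained at k = 0)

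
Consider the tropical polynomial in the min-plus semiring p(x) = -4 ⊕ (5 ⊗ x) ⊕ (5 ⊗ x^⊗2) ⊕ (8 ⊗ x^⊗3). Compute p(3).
p(3) = -4

A tropical monomial a ⊗ x^⊗i evaluates to a + i · x. Evaluating each term at x = 3:
  Term 0 contributes -4 + 0 · 3 = -4
  Term 1 contributes 5 + 1 · 3 = 8
  Term 2 contributes 5 + 2 · 3 = 11
  Term 3 contributes 8 + 3 · 3 = 17
p(3) = ⊕ of these = min[-4, 8, 11, 17] = -4.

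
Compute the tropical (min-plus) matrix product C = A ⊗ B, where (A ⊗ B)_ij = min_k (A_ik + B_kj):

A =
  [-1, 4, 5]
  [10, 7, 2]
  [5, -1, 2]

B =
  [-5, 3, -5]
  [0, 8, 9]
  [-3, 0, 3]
A ⊗ B =
  [-6, 2, -6]
  [-1, 2, 5]
  [-1, 2, 0]

Apply the min-plus product entry-by-entry:
  C[0][0] = min over k of (A[0][0] + B[0][0] = -1 + -5 = -6, A[0][1] + B[1][0] = 4 + 0 = 4, A[0][2] + B[2][0] = 5 + -3 = 2) = -6 (attained at k = 0)
  C[0][1] = min over k of (A[0][0] + B[0][1] = -1 + 3 = 2, A[0][1] + B[1][1] = 4 + 8 = 12, A[0][2] + B[2][1] = 5 + 0 = 5) = 2 (attained at k = 0)
  C[0][2] = min over k of (A[0][0] + B[0][2] = -1 + -5 = -6, A[0][1] + B[1][2] = 4 + 9 = 13, A[0][2] + B[2][2] = 5 + 3 = 8) = -6 (attained at k = 0)
  C[1][0] = min over k of (A[1][0] + B[0][0] = 10 + -5 = 5, A[1][1] + B[1][0] = 7 + 0 = 7, A[1][2] + B[2][0] = 2 + -3 = -1) = -1 (attained at k = 2)
  C[1][1] = min over k of (A[1][0] + B[0][1] = 10 + 3 = 13, A[1][1] + B[1][1] = 7 + 8 = 15, A[1][2] + B[2][1] = 2 + 0 = 2) = 2 (attained at k = 2)
  C[1][2] = min over k of (A[1][0] + B[0][2] = 10 + -5 = 5, A[1][1] + B[1][2] = 7 + 9 = 16, A[1][2] + B[2][2] = 2 + 3 = 5) = 5 (attained at k = 0)
  C[2][0] = min over k of (A[2][0] + B[0][0] = 5 + -5 = 0, A[2][1] + B[1][0] = -1 + 0 = -1, A[2][2] + B[2][0] = 2 + -3 = -1) = -1 (attained at k = 1)
  C[2][1] = min over k of (A[2][0] + B[0][1] = 5 + 3 = 8, A[2][1] + B[1][1] = -1 + 8 = 7, A[2][2] + B[2][1] = 2 + 0 = 2) = 2 (attained at k = 2)
  C[2][2] = min over k of (A[2][0] + B[0][2] = 5 + -5 = 0, A[2][1] + B[1][2] = -1 + 9 = 8, A[2][2] + B[2][2] = 2 + 3 = 5) = 0 (attained at k = 0)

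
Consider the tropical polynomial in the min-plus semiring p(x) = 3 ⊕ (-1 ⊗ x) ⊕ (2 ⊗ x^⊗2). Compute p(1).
p(1) = 0

A tropical monomial a ⊗ x^⊗i evaluates to a + i · x. Evaluating each term at x = 1:
  Term 0 contributes 3 + 0 · 1 = 3
  Term 1 contributes -1 + 1 · 1 = 0
  Term 2 contributes 2 + 2 · 1 = 4
p(1) = ⊕ of these = min[3, 0, 4] = 0.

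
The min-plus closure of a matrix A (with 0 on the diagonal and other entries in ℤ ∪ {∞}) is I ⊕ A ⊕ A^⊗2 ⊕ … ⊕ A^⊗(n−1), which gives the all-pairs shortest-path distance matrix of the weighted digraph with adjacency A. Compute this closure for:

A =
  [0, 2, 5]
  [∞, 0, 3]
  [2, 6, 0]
Closure =
  [0, 2, 5]
  [5, 0, 3]
  [2, 4, 0]

This is the Floyd-Warshall all-pairs shortest-path computation. For each intermediate vertex k = 0, 1, …, 2, update dist[i][j] ← min(dist[i][j], dist[i][k] + dist[k][j]). The final matrix gives, for each (i, j), the minimum total weight of any directed path from i to j (possibly empty when i = j).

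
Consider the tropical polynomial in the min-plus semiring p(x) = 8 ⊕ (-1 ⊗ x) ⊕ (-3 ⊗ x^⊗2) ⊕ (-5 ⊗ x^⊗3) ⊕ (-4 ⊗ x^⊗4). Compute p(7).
p(7) = 6

A tropical monomial a ⊗ x^⊗i evaluates to a + i · x. Evaluating each term at x = 7:
  Term 0 contributes 8 + 0 · 7 = 8
  Term 1 contributes -1 + 1 · 7 = 6
  Term 2 contributes -3 + 2 · 7 = 11
  Term 3 contributes -5 + 3 · 7 = 16
  Term 4 contributes -4 + 4 · 7 = 24
p(7) = ⊕ of these = min[8, 6, 11, 16, 24] = 6.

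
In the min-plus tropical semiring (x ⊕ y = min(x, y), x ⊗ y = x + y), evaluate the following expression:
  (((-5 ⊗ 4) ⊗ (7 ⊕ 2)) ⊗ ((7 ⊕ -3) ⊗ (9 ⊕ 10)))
(((-5 ⊗ 4) ⊗ (7 ⊕ 2)) ⊗ ((7 ⊕ -3) ⊗ (9 ⊕ 10))) = 7

Expand innermost to outermost. Recall ⊕ takes the minimum of its arguments and ⊗ takes their sum. Working out the expression (((-5 ⊗ 4) ⊗ (7 ⊕ 2)) ⊗ ((7 ⊕ -3) ⊗ (9 ⊕ 10))) gives 7.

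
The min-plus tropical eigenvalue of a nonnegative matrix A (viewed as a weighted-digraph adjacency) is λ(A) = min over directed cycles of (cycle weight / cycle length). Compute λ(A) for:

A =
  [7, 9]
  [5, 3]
λ(A) = 3

Enumerate directed cycles and compute their means (weight / length). Sample:
  cycle 0 → 0: weight = 7, length = 1, mean = 7/1 ≈ 7.000
  cycle 1 → 1: weight = 3, length = 1, mean = 3/1 ≈ 3.000
  cycle 0 → 1 → 0: weight = 14, length = 2, mean = 14/2 ≈ 7.000
  cycle 1 → 0 → 1: weight = 14, length = 2, mean = 14/2 ≈ 7.000
Minimum mean = 3.000, attained e.g. along the cycle 1 → 1 with weight 3 and length 1. So λ(A) = 3/1 = 3.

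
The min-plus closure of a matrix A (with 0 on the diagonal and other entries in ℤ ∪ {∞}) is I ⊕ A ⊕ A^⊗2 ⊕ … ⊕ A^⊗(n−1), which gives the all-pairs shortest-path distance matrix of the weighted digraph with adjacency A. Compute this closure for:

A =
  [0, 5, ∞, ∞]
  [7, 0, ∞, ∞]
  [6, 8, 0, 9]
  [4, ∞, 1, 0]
Closure =
  [0, 5, ∞, ∞]
  [7, 0, ∞, ∞]
  [6, 8, 0, 9]
  [4, 9, 1, 0]

This is the Floyd-Warshall all-pairs shortest-path computation. For each intermediate vertex k = 0, 1, …, 3, update dist[i][j] ← min(dist[i][j], dist[i][k] + dist[k][j]). The final matrix gives, for each (i, j), the minimum total weight of any directed path from i to j (possibly empty when i = j).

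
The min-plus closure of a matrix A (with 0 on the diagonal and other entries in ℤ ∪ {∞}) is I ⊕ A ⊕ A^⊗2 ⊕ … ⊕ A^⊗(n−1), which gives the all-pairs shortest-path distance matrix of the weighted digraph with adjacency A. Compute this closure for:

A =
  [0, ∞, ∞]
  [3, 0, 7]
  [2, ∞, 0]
Closure =
  [0, ∞, ∞]
  [3, 0, 7]
  [2, ∞, 0]

This is the Floyd-Warshall all-pairs shortest-path computation. For each intermediate vertex k = 0, 1, …, 2, update dist[i][j] ← min(dist[i][j], dist[i][k] + dist[k][j]). The final matrix gives, for each (i, j), the minimum total weight of any directed path from i to j (possibly empty when i = j).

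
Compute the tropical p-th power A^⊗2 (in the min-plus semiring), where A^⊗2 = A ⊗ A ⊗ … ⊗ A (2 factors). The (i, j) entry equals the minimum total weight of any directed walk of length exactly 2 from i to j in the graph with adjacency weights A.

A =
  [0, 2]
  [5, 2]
A^⊗2 =
  [0, 2]
  [5, 4]

Each entry (A^⊗2)_ij equals the minimum over all length-2 walks i = v_0 → v_1 → … → v_2 = j of Σ_t A[v_t][v_{t+1}]. For example, for (i, j) = (0, 1) we minimise over 2 possible intermediate vertex sequences; the minimum is 2, attained along the walk 0 → 0 → 1.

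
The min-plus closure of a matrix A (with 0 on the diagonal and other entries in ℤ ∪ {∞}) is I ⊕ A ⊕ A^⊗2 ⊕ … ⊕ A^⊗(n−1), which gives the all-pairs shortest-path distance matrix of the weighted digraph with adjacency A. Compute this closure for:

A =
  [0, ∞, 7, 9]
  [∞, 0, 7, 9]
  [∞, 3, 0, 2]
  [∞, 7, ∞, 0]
Closure =
  [0, 10, 7, 9]
  [∞, 0, 7, 9]
  [∞, 3, 0, 2]
  [∞, 7, 14, 0]

This is the Floyd-Warshall all-pairs shortest-path computation. For each intermediate vertex k = 0, 1, …, 3, update dist[i][j] ← min(dist[i][j], dist[i][k] + dist[k][j]). The final matrix gives, for each (i, j), the minimum total weight of any directed path from i to j (possibly empty when i = j).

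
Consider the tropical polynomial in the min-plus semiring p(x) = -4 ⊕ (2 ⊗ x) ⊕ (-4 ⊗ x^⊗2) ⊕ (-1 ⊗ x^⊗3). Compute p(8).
p(8) = -4

A tropical monomial a ⊗ x^⊗i evaluates to a + i · x. Evaluating each term at x = 8:
  Term 0 contributes -4 + 0 · 8 = -4
  Term 1 contributes 2 + 1 · 8 = 10
  Term 2 contributes -4 + 2 · 8 = 12
  Term 3 contributes -1 + 3 · 8 = 23
p(8) = ⊕ of these = min[-4, 10, 12, 23] = -4.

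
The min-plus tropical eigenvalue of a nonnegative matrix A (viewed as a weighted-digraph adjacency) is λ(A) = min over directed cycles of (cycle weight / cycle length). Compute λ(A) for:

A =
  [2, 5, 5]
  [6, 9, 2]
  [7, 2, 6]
λ(A) = 2

Enumerate directed cycles and compute their means (weight / length). Sample:
  cycle 0 → 0: weight = 2, length = 1, mean = 2/1 ≈ 2.000
  cycle 1 → 1: weight = 9, length = 1, mean = 9/1 ≈ 9.000
  cycle 2 → 2: weight = 6, length = 1, mean = 6/1 ≈ 6.000
  cycle 0 → 1 → 0: weight = 11, length = 2, mean = 11/2 ≈ 5.500
  cycle 0 → 2 → 0: weight = 12, length = 2, mean = 12/2 ≈ 6.000
  cycle 1 → 0 → 1: weight = 11, length = 2, mean = 11/2 ≈ 5.500
Minimum mean = 2.000, attained e.g. along the cycle 0 → 0 with weight 2 and length 1. So λ(A) = 2/1 = 2.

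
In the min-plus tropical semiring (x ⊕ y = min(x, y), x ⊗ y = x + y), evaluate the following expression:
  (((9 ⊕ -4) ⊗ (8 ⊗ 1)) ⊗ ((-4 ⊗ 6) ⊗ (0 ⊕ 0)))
(((9 ⊕ -4) ⊗ (8 ⊗ 1)) ⊗ ((-4 ⊗ 6) ⊗ (0 ⊕ 0))) = 7

Expand innermost to outermost. Recall ⊕ takes the minimum of its arguments and ⊗ takes their sum. Working out the expression (((9 ⊕ -4) ⊗ (8 ⊗ 1)) ⊗ ((-4 ⊗ 6) ⊗ (0 ⊕ 0))) gives 7.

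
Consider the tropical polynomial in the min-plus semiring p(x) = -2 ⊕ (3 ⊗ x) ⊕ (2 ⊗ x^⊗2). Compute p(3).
p(3) = -2

A tropical monomial a ⊗ x^⊗i evaluates to a + i · x. Evaluating each term at x = 3:
  Term 0 contributes -2 + 0 · 3 = -2
  Term 1 contributes 3 + 1 · 3 = 6
  Term 2 contributes 2 + 2 · 3 = 8
p(3) = ⊕ of these = min[-2, 6, 8] = -2.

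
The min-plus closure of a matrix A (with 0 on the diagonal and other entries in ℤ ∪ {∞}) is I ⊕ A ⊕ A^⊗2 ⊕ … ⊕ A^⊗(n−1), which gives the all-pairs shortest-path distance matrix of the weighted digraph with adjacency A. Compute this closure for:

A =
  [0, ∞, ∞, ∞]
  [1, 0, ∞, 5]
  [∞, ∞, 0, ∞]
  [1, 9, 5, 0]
Closure =
  [0, ∞, ∞, ∞]
  [1, 0, 10, 5]
  [∞, ∞, 0, ∞]
  [1, 9, 5, 0]

This is the Floyd-Warshall all-pairs shortest-path computation. For each intermediate vertex k = 0, 1, …, 3, update dist[i][j] ← min(dist[i][j], dist[i][k] + dist[k][j]). The final matrix gives, for each (i, j), the minimum total weight of any directed path from i to j (possibly empty when i = j).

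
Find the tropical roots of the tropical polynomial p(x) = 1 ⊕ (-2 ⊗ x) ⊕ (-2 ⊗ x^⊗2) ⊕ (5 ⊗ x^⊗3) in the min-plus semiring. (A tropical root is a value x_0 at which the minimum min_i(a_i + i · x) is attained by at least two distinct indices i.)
Roots: {-7, 0, 3}

Each tropical root is a break point of the lower envelope of the lines y = a_i + i · x (there are 4 lines, with slopes 0, 1, ..., 3). Only the lines that attain the minimum somewhere contribute to roots; other lines are dominated. Here the surviving (envelope) indices are i = 3, i = 2, i = 1, i = 0.
Intersections between consecutive envelope lines give the roots: for adjacent envelope indices i < j the intersection is x = (a_i − a_j) / (j − i). Reading off the sorted break points: {-7, 0, 3}.
Verification: at each break x_0, at least two indices attain the minimum of min_i(a_i + i · x_0).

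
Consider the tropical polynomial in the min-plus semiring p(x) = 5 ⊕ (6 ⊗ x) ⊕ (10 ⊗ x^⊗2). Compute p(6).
p(6) = 5

A tropical monomial a ⊗ x^⊗i evaluates to a + i · x. Evaluating each term at x = 6:
  Term 0 contributes 5 + 0 · 6 = 5
  Term 1 contributes 6 + 1 · 6 = 12
  Term 2 contributes 10 + 2 · 6 = 22
p(6) = ⊕ of these = min[5, 12, 22] = 5.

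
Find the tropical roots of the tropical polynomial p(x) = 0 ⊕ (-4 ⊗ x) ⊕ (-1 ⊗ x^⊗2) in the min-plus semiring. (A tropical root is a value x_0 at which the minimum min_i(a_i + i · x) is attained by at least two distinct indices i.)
Roots: {-3, 4}

Each tropical root is a break point of the lower envelope of the lines y = a_i + i · x (there are 3 lines, with slopes 0, 1, ..., 2). Only the lines that attain the minimum somewhere contribute to roots; other lines are dominated. Here the surviving (envelope) indices are i = 2, i = 1, i = 0.
Intersections between consecutive envelope lines give the roots: for adjacent envelope indices i < j the intersection is x = (a_i − a_j) / (j − i). Reading off the sorted break points: {-3, 4}.
Verification: at each break x_0, at least two indices attain the minimum of min_i(a_i + i · x_0).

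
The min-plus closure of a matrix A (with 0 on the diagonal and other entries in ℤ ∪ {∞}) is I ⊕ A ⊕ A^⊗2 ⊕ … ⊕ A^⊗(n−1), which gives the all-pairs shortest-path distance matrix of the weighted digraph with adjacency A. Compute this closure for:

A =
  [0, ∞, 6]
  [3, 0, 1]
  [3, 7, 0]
Closure =
  [0, 13, 6]
  [3, 0, 1]
  [3, 7, 0]

This is the Floyd-Warshall all-pairs shortest-path computation. For each intermediate vertex k = 0, 1, …, 2, update dist[i][j] ← min(dist[i][j], dist[i][k] + dist[k][j]). The final matrix gives, for each (i, j), the minimum total weight of any directed path from i to j (possibly empty when i = j).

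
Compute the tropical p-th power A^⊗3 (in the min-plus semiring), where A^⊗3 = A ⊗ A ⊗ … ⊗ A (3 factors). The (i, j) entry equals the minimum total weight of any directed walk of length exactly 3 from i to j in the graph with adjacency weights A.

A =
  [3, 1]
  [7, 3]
A^⊗3 =
  [9, 7]
  [13, 9]

Each entry (A^⊗3)_ij equals the minimum over all length-3 walks i = v_0 → v_1 → … → v_3 = j of Σ_t A[v_t][v_{t+1}]. For example, for (i, j) = (0, 1) we minimise over 4 possible intermediate vertex sequences; the minimum is 7, attained along the walk 0 → 0 → 0 → 1.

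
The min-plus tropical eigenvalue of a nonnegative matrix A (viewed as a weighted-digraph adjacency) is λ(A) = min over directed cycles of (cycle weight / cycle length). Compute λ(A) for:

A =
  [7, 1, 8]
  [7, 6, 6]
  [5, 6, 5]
λ(A) = 4

Enumerate directed cycles and compute their means (weight / length). Sample:
  cycle 0 → 0: weight = 7, length = 1, mean = 7/1 ≈ 7.000
  cycle 1 → 1: weight = 6, length = 1, mean = 6/1 ≈ 6.000
  cycle 2 → 2: weight = 5, length = 1, mean = 5/1 ≈ 5.000
  cycle 0 → 1 → 0: weight = 8, length = 2, mean = 8/2 ≈ 4.000
  cycle 0 → 2 → 0: weight = 13, length = 2, mean = 13/2 ≈ 6.500
  cycle 1 → 0 → 1: weight = 8, length = 2, mean = 8/2 ≈ 4.000
Minimum mean = 4.000, attained e.g. along the cycle 0 → 1 → 0 with weight 8 and length 2. So λ(A) = 8/2 = 4.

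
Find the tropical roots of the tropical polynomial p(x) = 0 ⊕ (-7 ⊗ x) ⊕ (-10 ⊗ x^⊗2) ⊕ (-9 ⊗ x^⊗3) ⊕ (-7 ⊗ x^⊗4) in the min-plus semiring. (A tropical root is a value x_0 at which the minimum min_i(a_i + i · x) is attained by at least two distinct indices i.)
Roots: {-2, -1, 3, 7}

Each tropical root is a break point of the lower envelope of the lines y = a_i + i · x (there are 5 lines, with slopes 0, 1, ..., 4). Only the lines that attain the minimum somewhere contribute to roots; other lines are dominated. Here the surviving (envelope) indices are i = 4, i = 3, i = 2, i = 1, i = 0.
Intersections between consecutive envelope lines give the roots: for adjacent envelope indices i < j the intersection is x = (a_i − a_j) / (j − i). Reading off the sorted break points: {-2, -1, 3, 7}.
Verification: at each break x_0, at least two indices attain the minimum of min_i(a_i + i · x_0).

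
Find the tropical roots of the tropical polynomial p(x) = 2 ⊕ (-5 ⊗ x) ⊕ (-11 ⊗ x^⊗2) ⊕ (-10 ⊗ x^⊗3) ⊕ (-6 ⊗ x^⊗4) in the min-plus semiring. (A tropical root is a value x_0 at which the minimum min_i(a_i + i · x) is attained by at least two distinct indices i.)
Roots: {-4, -1, 6, 7}

Each tropical root is a break point of the lower envelope of the lines y = a_i + i · x (there are 5 lines, with slopes 0, 1, ..., 4). Only the lines that attain the minimum somewhere contribute to roots; other lines are dominated. Here the surviving (envelope) indices are i = 4, i = 3, i = 2, i = 1, i = 0.
Intersections between consecutive envelope lines give the roots: for adjacent envelope indices i < j the intersection is x = (a_i − a_j) / (j − i). Reading off the sorted break points: {-4, -1, 6, 7}.
Verification: at each break x_0, at least two indices attain the minimum of min_i(a_i + i · x_0).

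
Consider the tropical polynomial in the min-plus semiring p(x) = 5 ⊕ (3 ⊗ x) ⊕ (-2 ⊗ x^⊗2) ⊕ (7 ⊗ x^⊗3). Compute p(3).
p(3) = 4

A tropical monomial a ⊗ x^⊗i evaluates to a + i · x. Evaluating each term at x = 3:
  Term 0 contributes 5 + 0 · 3 = 5
  Term 1 contributes 3 + 1 · 3 = 6
  Term 2 contributes -2 + 2 · 3 = 4
  Term 3 contributes 7 + 3 · 3 = 16
p(3) = ⊕ of these = min[5, 6, 4, 16] = 4.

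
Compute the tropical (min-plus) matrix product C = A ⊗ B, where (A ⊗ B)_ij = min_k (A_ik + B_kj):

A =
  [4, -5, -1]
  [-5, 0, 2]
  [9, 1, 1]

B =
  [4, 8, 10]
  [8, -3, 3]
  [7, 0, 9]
A ⊗ B =
  [3, -8, -2]
  [-1, -3, 3]
  [8, -2, 4]

Apply the min-plus product entry-by-entry:
  C[0][0] = min over k of (A[0][0] + B[0][0] = 4 + 4 = 8, A[0][1] + B[1][0] = -5 + 8 = 3, A[0][2] + B[2][0] = -1 + 7 = 6) = 3 (attained at k = 1)
  C[0][1] = min over k of (A[0][0] + B[0][1] = 4 + 8 = 12, A[0][1] + B[1][1] = -5 + -3 = -8, A[0][2] + B[2][1] = -1 + 0 = -1) = -8 (attained at k = 1)
  C[0][2] = min over k of (A[0][0] + B[0][2] = 4 + 10 = 14, A[0][1] + B[1][2] = -5 + 3 = -2, A[0][2] + B[2][2] = -1 + 9 = 8) = -2 (attained at k = 1)
  C[1][0] = min over k of (A[1][0] + B[0][0] = -5 + 4 = -1, A[1][1] + B[1][0] = 0 + 8 = 8, A[1][2] + B[2][0] = 2 + 7 = 9) = -1 (attained at k = 0)
  C[1][1] = min over k of (A[1][0] + B[0][1] = -5 + 8 = 3, A[1][1] + B[1][1] = 0 + -3 = -3, A[1][2] + B[2][1] = 2 + 0 = 2) = -3 (attained at k = 1)
  C[1][2] = min over k of (A[1][0] + B[0][2] = -5 + 10 = 5, A[1][1] + B[1][2] = 0 + 3 = 3, A[1][2] + B[2][2] = 2 + 9 = 11) = 3 (attained at k = 1)
  C[2][0] = min over k of (A[2][0] + B[0][0] = 9 + 4 = 13, A[2][1] + B[1][0] = 1 + 8 = 9, A[2][2] + B[2][0] = 1 + 7 = 8) = 8 (attained at k = 2)
  C[2][1] = min over k of (A[2][0] + B[0][1] = 9 + 8 = 17, A[2][1] + B[1][1] = 1 + -3 = -2, A[2][2] + B[2][1] = 1 + 0 = 1) = -2 (attained at k = 1)
  C[2][2] = min over k of (A[2][0] + B[0][2] = 9 + 10 = 19, A[2][1] + B[1][2] = 1 + 3 = 4, A[2][2] + B[2][2] = 1 + 9 = 10) = 4 (attained at k = 1)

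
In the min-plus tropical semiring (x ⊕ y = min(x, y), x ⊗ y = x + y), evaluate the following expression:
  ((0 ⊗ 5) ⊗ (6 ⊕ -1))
((0 ⊗ 5) ⊗ (6 ⊕ -1)) = 4

Expand innermost to outermost. Recall ⊕ takes the minimum of its arguments and ⊗ takes their sum. Working out the expression ((0 ⊗ 5) ⊗ (6 ⊕ -1)) gives 4.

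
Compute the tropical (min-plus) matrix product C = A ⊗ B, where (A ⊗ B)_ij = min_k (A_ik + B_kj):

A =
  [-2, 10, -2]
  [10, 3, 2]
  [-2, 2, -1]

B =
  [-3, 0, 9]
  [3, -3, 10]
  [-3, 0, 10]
A ⊗ B =
  [-5, -2, 7]
  [-1, 0, 12]
  [-5, -2, 7]

Apply the min-plus product entry-by-entry:
  C[0][0] = min over k of (A[0][0] + B[0][0] = -2 + -3 = -5, A[0][1] + B[1][0] = 10 + 3 = 13, A[0][2] + B[2][0] = -2 + -3 = -5) = -5 (attained at k = 0)
  C[0][1] = min over k of (A[0][0] + B[0][1] = -2 + 0 = -2, A[0][1] + B[1][1] = 10 + -3 = 7, A[0][2] + B[2][1] = -2 + 0 = -2) = -2 (attained at k = 0)
  C[0][2] = min over k of (A[0][0] + B[0][2] = -2 + 9 = 7, A[0][1] + B[1][2] = 10 + 10 = 20, A[0][2] + B[2][2] = -2 + 10 = 8) = 7 (attained at k = 0)
  C[1][0] = min over k of (A[1][0] + B[0][0] = 10 + -3 = 7, A[1][1] + B[1][0] = 3 + 3 = 6, A[1][2] + B[2][0] = 2 + -3 = -1) = -1 (attained at k = 2)
  C[1][1] = min over k of (A[1][0] + B[0][1] = 10 + 0 = 10, A[1][1] + B[1][1] = 3 + -3 = 0, A[1][2] + B[2][1] = 2 + 0 = 2) = 0 (attained at k = 1)
  C[1][2] = min over k of (A[1][0] + B[0][2] = 10 + 9 = 19, A[1][1] + B[1][2] = 3 + 10 = 13, A[1][2] + B[2][2] = 2 + 10 = 12) = 12 (attained at k = 2)
  C[2][0] = min over k of (A[2][0] + B[0][0] = -2 + -3 = -5, A[2][1] + B[1][0] = 2 + 3 = 5, A[2][2] + B[2][0] = -1 + -3 = -4) = -5 (attained at k = 0)
  C[2][1] = min over k of (A[2][0] + B[0][1] = -2 + 0 = -2, A[2][1] + B[1][1] = 2 + -3 = -1, A[2][2] + B[2][1] = -1 + 0 = -1) = -2 (attained at k = 0)
  C[2][2] = min over k of (A[2][0] + B[0][2] = -2 + 9 = 7, A[2][1] + B[1][2] = 2 + 10 = 12, A[2][2] + B[2][2] = -1 + 10 = 9) = 7 (attained at k = 0)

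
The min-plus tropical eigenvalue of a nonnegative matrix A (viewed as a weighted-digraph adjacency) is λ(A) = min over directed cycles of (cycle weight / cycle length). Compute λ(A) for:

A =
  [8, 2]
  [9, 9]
λ(A) = 11/2

Enumerate directed cycles and compute their means (weight / length). Sample:
  cycle 0 → 0: weight = 8, length = 1, mean = 8/1 ≈ 8.000
  cycle 1 → 1: weight = 9, length = 1, mean = 9/1 ≈ 9.000
  cycle 0 → 1 → 0: weight = 11, length = 2, mean = 11/2 ≈ 5.500
  cycle 1 → 0 → 1: weight = 11, length = 2, mean = 11/2 ≈ 5.500
Minimum mean = 5.500, attained e.g. along the cycle 0 → 1 → 0 with weight 11 and length 2. So λ(A) = 11/2 = 11/2.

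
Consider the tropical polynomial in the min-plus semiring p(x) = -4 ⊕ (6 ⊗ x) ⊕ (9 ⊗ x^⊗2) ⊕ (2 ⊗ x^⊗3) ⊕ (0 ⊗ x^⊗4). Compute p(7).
p(7) = -4

A tropical monomial a ⊗ x^⊗i evaluates to a + i · x. Evaluating each term at x = 7:
  Term 0 contributes -4 + 0 · 7 = -4
  Term 1 contributes 6 + 1 · 7 = 13
  Term 2 contributes 9 + 2 · 7 = 23
  Term 3 contributes 2 + 3 · 7 = 23
  Term 4 contributes 0 + 4 · 7 = 28
p(7) = ⊕ of these = min[-4, 13, 23, 23, 28] = -4.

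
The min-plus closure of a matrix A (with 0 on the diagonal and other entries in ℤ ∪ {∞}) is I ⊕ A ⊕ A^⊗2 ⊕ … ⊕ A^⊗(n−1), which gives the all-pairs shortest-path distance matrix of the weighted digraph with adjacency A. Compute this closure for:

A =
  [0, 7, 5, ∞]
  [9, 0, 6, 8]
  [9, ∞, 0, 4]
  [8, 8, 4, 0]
Closure =
  [0, 7, 5, 9]
  [9, 0, 6, 8]
  [9, 12, 0, 4]
  [8, 8, 4, 0]

This is the Floyd-Warshall all-pairs shortest-path computation. For each intermediate vertex k = 0, 1, …, 3, update dist[i][j] ← min(dist[i][j], dist[i][k] + dist[k][j]). The final matrix gives, for each (i, j), the minimum total weight of any directed path from i to j (possibly empty when i = j).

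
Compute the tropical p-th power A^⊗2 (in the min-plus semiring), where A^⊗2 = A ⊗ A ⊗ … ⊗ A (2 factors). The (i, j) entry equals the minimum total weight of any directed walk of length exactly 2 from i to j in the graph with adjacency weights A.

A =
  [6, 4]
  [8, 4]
A^⊗2 =
  [12, 8]
  [12, 8]

Each entry (A^⊗2)_ij equals the minimum over all length-2 walks i = v_0 → v_1 → … → v_2 = j of Σ_t A[v_t][v_{t+1}]. For example, for (i, j) = (0, 1) we minimise over 2 possible intermediate vertex sequences; the minimum is 8, attained along the walk 0 → 1 → 1.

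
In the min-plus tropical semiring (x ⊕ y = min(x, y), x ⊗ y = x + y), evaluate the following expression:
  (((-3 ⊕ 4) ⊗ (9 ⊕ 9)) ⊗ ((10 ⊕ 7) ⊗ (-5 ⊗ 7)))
(((-3 ⊕ 4) ⊗ (9 ⊕ 9)) ⊗ ((10 ⊕ 7) ⊗ (-5 ⊗ 7))) = 15

Expand innermost to outermost. Recall ⊕ takes the minimum of its arguments and ⊗ takes their sum. Working out the expression (((-3 ⊕ 4) ⊗ (9 ⊕ 9)) ⊗ ((10 ⊕ 7) ⊗ (-5 ⊗ 7))) gives 15.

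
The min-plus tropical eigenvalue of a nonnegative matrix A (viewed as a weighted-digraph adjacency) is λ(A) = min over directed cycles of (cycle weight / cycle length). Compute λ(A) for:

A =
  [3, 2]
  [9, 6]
λ(A) = 3

Enumerate directed cycles and compute their means (weight / length). Sample:
  cycle 0 → 0: weight = 3, length = 1, mean = 3/1 ≈ 3.000
  cycle 1 → 1: weight = 6, length = 1, mean = 6/1 ≈ 6.000
  cycle 0 → 1 → 0: weight = 11, length = 2, mean = 11/2 ≈ 5.500
  cycle 1 → 0 → 1: weight = 11, length = 2, mean = 11/2 ≈ 5.500
Minimum mean = 3.000, attained e.g. along the cycle 0 → 0 with weight 3 and length 1. So λ(A) = 3/1 = 3.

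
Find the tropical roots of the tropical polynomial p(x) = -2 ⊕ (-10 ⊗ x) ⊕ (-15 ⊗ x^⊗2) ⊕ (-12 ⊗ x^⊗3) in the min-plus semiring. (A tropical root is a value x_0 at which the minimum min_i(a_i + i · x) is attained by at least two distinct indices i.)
Roots: {-3, 5, 8}

Each tropical root is a break point of the lower envelope of the lines y = a_i + i · x (there are 4 lines, with slopes 0, 1, ..., 3). Only the lines that attain the minimum somewhere contribute to roots; other lines are dominated. Here the surviving (envelope) indices are i = 3, i = 2, i = 1, i = 0.
Intersections between consecutive envelope lines give the roots: for adjacent envelope indices i < j the intersection is x = (a_i − a_j) / (j − i). Reading off the sorted break points: {-3, 5, 8}.
Verification: at each break x_0, at least two indices attain the minimum of min_i(a_i + i · x_0).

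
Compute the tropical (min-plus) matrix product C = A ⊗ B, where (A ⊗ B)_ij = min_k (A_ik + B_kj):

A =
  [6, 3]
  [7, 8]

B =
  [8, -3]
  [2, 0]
A ⊗ B =
  [5, 3]
  [10, 4]

Apply the min-plus product entry-by-entry:
  C[0][0] = min over k of (A[0][0] + B[0][0] = 6 + 8 = 14, A[0][1] + B[1][0] = 3 + 2 = 5) = 5 (attained at k = 1)
  C[0][1] = min over k of (A[0][0] + B[0][1] = 6 + -3 = 3, A[0][1] + B[1][1] = 3 + 0 = 3) = 3 (attained at k = 0)
  C[1][0] = min over k of (A[1][0] + B[0][0] = 7 + 8 = 15, A[1][1] + B[1][0] = 8 + 2 = 10) = 10 (attained at k = 1)
  C[1][1] = min over k of (A[1][0] + B[0][1] = 7 + -3 = 4, A[1][1] + B[1][1] = 8 + 0 = 8) = 4 (attained at k = 0)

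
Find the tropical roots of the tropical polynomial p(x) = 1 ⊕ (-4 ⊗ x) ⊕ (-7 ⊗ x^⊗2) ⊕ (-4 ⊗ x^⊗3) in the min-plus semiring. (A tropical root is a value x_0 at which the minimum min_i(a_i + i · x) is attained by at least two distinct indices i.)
Roots: {-3, 3, 5}

Each tropical root is a break point of the lower envelope of the lines y = a_i + i · x (there are 4 lines, with slopes 0, 1, ..., 3). Only the lines that attain the minimum somewhere contribute to roots; other lines are dominated. Here the surviving (envelope) indices are i = 3, i = 2, i = 1, i = 0.
Intersections between consecutive envelope lines give the roots: for adjacent envelope indices i < j the intersection is x = (a_i − a_j) / (j − i). Reading off the sorted break points: {-3, 3, 5}.
Verification: at each break x_0, at least two indices attain the minimum of min_i(a_i + i · x_0).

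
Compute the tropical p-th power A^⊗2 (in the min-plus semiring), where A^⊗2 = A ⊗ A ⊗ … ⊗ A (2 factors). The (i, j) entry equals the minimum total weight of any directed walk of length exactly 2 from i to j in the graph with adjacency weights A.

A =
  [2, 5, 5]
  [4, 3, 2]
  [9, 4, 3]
A^⊗2 =
  [4, 7, 7]
  [6, 6, 5]
  [8, 7, 6]

Each entry (A^⊗2)_ij equals the minimum over all length-2 walks i = v_0 → v_1 → … → v_2 = j of Σ_t A[v_t][v_{t+1}]. For example, for (i, j) = (0, 2) we minimise over 3 possible intermediate vertex sequences; the minimum is 7, attained along the walk 0 → 0 → 2.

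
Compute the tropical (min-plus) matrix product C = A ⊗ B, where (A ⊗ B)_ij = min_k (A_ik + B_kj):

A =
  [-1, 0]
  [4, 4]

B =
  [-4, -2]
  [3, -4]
A ⊗ B =
  [-5, -4]
  [0, 0]

Apply the min-plus product entry-by-entry:
  C[0][0] = min over k of (A[0][0] + B[0][0] = -1 + -4 = -5, A[0][1] + B[1][0] = 0 + 3 = 3) = -5 (attained at k = 0)
  C[0][1] = min over k of (A[0][0] + B[0][1] = -1 + -2 = -3, A[0][1] + B[1][1] = 0 + -4 = -4) = -4 (attained at k = 1)
  C[1][0] = min over k of (A[1][0] + B[0][0] = 4 + -4 = 0, A[1][1] + B[1][0] = 4 + 3 = 7) = 0 (attained at k = 0)
  C[1][1] = min over k of (A[1][0] + B[0][1] = 4 + -2 = 2, A[1][1] + B[1][1] = 4 + -4 = 0) = 0 (attained at k = 1)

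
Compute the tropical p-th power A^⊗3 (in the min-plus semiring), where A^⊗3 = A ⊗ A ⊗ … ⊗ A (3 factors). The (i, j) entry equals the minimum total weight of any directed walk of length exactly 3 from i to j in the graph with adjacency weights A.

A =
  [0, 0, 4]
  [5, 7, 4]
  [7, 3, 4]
A^⊗3 =
  [0, 0, 4]
  [5, 5, 9]
  [7, 7, 11]

Each entry (A^⊗3)_ij equals the minimum over all length-3 walks i = v_0 → v_1 → … → v_3 = j of Σ_t A[v_t][v_{t+1}]. For example, for (i, j) = (0, 2) we minimise over 9 possible intermediate vertex sequences; the minimum is 4, attained along the walk 0 → 0 → 0 → 2.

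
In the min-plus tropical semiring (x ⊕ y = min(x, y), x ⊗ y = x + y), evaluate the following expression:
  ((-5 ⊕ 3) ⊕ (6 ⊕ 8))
((-5 ⊕ 3) ⊕ (6 ⊕ 8)) = -5

Expand innermost to outermost. Recall ⊕ takes the minimum of its arguments and ⊗ takes their sum. Working out the expression ((-5 ⊕ 3) ⊕ (6 ⊕ 8)) gives -5.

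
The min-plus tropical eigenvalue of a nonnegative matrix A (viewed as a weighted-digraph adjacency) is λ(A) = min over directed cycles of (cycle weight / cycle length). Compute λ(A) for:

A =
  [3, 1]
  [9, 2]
λ(A) = 2

Enumerate directed cycles and compute their means (weight / length). Sample:
  cycle 0 → 0: weight = 3, length = 1, mean = 3/1 ≈ 3.000
  cycle 1 → 1: weight = 2, length = 1, mean = 2/1 ≈ 2.000
  cycle 0 → 1 → 0: weight = 10, length = 2, mean = 10/2 ≈ 5.000
  cycle 1 → 0 → 1: weight = 10, length = 2, mean = 10/2 ≈ 5.000
Minimum mean = 2.000, attained e.g. along the cycle 1 → 1 with weight 2 and length 1. So λ(A) = 2/1 = 2.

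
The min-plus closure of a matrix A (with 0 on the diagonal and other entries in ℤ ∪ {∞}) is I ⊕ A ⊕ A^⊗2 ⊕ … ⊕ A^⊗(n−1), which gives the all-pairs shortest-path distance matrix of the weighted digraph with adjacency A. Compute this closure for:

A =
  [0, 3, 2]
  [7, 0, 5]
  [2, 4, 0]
Closure =
  [0, 3, 2]
  [7, 0, 5]
  [2, 4, 0]

This is the Floyd-Warshall all-pairs shortest-path computation. For each intermediate vertex k = 0, 1, …, 2, update dist[i][j] ← min(dist[i][j], dist[i][k] + dist[k][j]). The final matrix gives, for each (i, j), the minimum total weight of any directed path from i to j (possibly empty when i = j).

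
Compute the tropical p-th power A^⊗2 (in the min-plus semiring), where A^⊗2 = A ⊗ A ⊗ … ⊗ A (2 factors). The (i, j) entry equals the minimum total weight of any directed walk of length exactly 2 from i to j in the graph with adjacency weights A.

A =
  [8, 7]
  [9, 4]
A^⊗2 =
  [16, 11]
  [13, 8]

Each entry (A^⊗2)_ij equals the minimum over all length-2 walks i = v_0 → v_1 → … → v_2 = j of Σ_t A[v_t][v_{t+1}]. For example, for (i, j) = (0, 1) we minimise over 2 possible intermediate vertex sequences; the minimum is 11, attained along the walk 0 → 1 → 1.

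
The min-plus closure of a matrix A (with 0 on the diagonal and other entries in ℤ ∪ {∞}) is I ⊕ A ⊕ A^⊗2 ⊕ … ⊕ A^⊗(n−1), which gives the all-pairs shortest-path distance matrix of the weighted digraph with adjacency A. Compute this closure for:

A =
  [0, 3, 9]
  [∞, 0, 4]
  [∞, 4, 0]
Closure =
  [0, 3, 7]
  [∞, 0, 4]
  [∞, 4, 0]

This is the Floyd-Warshall all-pairs shortest-path computation. For each intermediate vertex k = 0, 1, …, 2, update dist[i][j] ← min(dist[i][j], dist[i][k] + dist[k][j]). The final matrix gives, for each (i, j), the minimum total weight of any directed path from i to j (possibly empty when i = j).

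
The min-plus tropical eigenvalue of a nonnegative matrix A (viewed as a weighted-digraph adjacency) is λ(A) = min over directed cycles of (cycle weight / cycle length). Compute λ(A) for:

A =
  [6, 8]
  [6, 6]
λ(A) = 6

Enumerate directed cycles and compute their means (weight / length). Sample:
  cycle 0 → 0: weight = 6, length = 1, mean = 6/1 ≈ 6.000
  cycle 1 → 1: weight = 6, length = 1, mean = 6/1 ≈ 6.000
  cycle 0 → 1 → 0: weight = 14, length = 2, mean = 14/2 ≈ 7.000
  cycle 1 → 0 → 1: weight = 14, length = 2, mean = 14/2 ≈ 7.000
Minimum mean = 6.000, attained e.g. along the cycle 0 → 0 with weight 6 and length 1. So λ(A) = 6/1 = 6.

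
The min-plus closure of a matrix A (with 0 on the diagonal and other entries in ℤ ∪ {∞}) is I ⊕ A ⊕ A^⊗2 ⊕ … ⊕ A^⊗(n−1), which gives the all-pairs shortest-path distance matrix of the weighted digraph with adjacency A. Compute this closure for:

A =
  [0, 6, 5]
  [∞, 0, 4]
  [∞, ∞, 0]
Closure =
  [0, 6, 5]
  [∞, 0, 4]
  [∞, ∞, 0]

This is the Floyd-Warshall all-pairs shortest-path computation. For each intermediate vertex k = 0, 1, …, 2, update dist[i][j] ← min(dist[i][j], dist[i][k] + dist[k][j]). The final matrix gives, for each (i, j), the minimum total weight of any directed path from i to j (possibly empty when i = j).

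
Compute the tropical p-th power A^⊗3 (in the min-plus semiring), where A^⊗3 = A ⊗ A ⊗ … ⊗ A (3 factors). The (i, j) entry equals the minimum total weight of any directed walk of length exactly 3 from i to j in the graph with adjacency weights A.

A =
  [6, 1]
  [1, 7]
A^⊗3 =
  [8, 3]
  [3, 8]

Each entry (A^⊗3)_ij equals the minimum over all length-3 walks i = v_0 → v_1 → … → v_3 = j of Σ_t A[v_t][v_{t+1}]. For example, for (i, j) = (0, 1) we minimise over 4 possible intermediate vertex sequences; the minimum is 3, attained along the walk 0 → 1 → 0 → 1.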